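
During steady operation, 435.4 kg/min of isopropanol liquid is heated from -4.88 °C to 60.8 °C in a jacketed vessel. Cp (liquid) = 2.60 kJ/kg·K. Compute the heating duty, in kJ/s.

Q = 1240 kJ/s

Q = ṁ·Cp·ΔT = 435.4 × 2.60 × (60.8 − -4.88) = 74352 kJ/min
Converting: 74352 / 60 s = 1239.2 kW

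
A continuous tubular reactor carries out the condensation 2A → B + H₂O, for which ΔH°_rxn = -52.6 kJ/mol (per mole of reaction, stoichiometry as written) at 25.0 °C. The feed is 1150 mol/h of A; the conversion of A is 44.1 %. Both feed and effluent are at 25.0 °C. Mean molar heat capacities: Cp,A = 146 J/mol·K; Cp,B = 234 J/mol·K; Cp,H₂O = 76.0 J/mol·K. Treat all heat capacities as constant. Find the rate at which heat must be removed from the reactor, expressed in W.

Extent of reaction ξ = 0.441 × 1150 / 2 = 253.57 mol/h
Reaction term: ξ·ΔH°_rxn = 253.57 × -52.6 = -13338 kJ/h
Q = ΔH = -13338 kJ/h = -3.705 kW
Heat removed = 3705 W

Q_out = 3710 W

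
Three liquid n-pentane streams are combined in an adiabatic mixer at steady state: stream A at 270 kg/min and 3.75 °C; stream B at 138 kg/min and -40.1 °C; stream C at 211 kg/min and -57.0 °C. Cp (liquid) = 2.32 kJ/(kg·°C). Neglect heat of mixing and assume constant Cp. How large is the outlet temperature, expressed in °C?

T_out = -26.7 °C

Energy balance with Q = 0: Σ ṁᵢCp,ᵢ(T_out − Tᵢ) = 0
Σ ṁᵢCp,ᵢTᵢ = 270×2.32×3.75 + 138×2.32×-40.1 + 211×2.32×-57.0 = -38392
Σ ṁᵢCp,ᵢ = 270×2.32 + 138×2.32 + 211×2.32 = 1436.1
T_out = -38392 / 1436.1 = -26.734 °C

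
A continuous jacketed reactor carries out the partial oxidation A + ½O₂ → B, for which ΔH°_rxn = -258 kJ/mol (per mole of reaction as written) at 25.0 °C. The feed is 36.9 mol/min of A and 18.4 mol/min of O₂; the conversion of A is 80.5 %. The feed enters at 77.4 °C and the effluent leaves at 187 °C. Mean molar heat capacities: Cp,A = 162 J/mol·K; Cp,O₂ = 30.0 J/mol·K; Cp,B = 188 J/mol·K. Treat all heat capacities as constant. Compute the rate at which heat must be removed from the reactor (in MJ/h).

Q_out = 414 MJ/h

Extent of reaction ξ = 0.805 × 36.9 = 29.704 mol/min
Reaction term: ξ·ΔH°_rxn = 29.704 × -258 = -7663.8 kJ/min
Sensible, feed 77.4→25 °C: -342.16 kJ/min
Outlet flows (mol/min): A 7.1955, O₂ 3.5477, B 29.704
Sensible, products 25→187 °C: 1110.8 kJ/min
Q = ΔH = -6895.2 kJ/min = -114.92 kW
Heat removed = 413.71 MJ/h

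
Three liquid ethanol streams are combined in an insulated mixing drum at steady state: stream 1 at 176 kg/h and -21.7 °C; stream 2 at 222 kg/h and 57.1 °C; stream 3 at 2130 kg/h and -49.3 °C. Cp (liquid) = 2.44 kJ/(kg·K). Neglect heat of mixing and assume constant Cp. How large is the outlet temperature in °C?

No heat crosses the boundary, so H_out = H_in.
T_out = Σ ṁᵢCp,ᵢTᵢ / Σ ṁᵢCp,ᵢ
      = -234610 / 6168.3 = -38.035 °C

T_out = -38.0 °C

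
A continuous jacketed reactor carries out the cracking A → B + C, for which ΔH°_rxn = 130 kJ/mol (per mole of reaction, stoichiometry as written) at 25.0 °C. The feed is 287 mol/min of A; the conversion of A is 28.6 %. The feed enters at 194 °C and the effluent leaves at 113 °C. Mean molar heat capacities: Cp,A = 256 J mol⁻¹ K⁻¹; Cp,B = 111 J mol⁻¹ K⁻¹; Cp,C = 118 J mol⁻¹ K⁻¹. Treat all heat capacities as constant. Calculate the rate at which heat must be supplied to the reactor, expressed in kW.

Q_in = 75.4 kW

Extent of reaction ξ = 0.286 × 287 = 82.082 mol/min
Reaction term: ξ·ΔH°_rxn = 82.082 × 130 = 10671 kJ/min
Sensible, feed 194→25 °C: -12417 kJ/min
Outlet flows (mol/min): A 204.92, B 82.082, C 82.082
Sensible, products 25→113 °C: 6270.5 kJ/min
Q = ΔH = 4524.4 kJ/min = 75.407 kW
Heat supplied = 75.407 kW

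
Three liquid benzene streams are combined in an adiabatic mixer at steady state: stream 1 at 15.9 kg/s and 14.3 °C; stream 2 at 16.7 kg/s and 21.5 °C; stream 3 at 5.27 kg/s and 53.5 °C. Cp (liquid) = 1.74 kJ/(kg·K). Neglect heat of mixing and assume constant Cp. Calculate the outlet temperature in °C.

Energy balance with Q = 0: Σ ṁᵢCp,ᵢ(T_out − Tᵢ) = 0
T_out = Σ ṁᵢCp,ᵢTᵢ / Σ ṁᵢCp,ᵢ
      = 1511 / 65.894 = 22.93 °C

T_out = 22.9 °C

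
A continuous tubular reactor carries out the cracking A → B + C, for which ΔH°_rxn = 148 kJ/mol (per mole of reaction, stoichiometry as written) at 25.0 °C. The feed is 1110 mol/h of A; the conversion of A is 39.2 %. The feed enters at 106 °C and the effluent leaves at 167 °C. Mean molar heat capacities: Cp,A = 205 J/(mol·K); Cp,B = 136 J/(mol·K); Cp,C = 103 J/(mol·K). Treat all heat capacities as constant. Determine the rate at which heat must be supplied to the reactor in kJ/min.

Extent of reaction ξ = 0.392 × 1110 = 435.12 mol/h
Reaction term: ξ·ΔH°_rxn = 435.12 × 148 = 64398 kJ/h
Sensible, feed 106→25 °C: -18432 kJ/h
Outlet flows (mol/h): A 674.88, B 435.12, C 435.12
Sensible, products 25→167 °C: 34413 kJ/h
Q = ΔH = 80379 kJ/h = 22.328 kW
Heat supplied = 1339.7 kJ/min

Q_in = 1340 kJ/min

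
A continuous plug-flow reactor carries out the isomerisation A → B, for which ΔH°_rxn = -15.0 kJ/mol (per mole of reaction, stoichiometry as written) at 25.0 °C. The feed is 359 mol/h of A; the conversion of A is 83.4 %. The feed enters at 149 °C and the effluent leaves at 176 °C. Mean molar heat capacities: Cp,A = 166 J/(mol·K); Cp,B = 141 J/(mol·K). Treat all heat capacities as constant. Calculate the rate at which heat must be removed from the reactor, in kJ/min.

Q_out = 66.9 kJ/min

Extent of reaction ξ = 0.834 × 359 = 299.41 mol/h
Reaction term: ξ·ΔH°_rxn = 299.41 × -15.0 = -4491.1 kJ/h
Sensible, feed 149→25 °C: -7389.7 kJ/h
Outlet flows (mol/h): A 59.594, B 299.41
Sensible, products 25→176 °C: 7868.4 kJ/h
Q = ΔH = -4012.3 kJ/h = -1.1145 kW
Heat removed = 66.872 kJ/min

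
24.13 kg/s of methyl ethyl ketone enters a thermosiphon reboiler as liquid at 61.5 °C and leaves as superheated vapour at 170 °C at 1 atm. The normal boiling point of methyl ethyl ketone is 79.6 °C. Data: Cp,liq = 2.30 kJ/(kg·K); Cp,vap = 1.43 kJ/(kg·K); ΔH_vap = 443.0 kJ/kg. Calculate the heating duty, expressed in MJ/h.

liquid 61.5→79.6 °C: 41.63 kJ/kg
vaporisation at 79.6 °C: 443 kJ/kg
vapour 79.6→170 °C: 129.27 kJ/kg
Δh = 41.63 + 443 + 129.27 = 613.9 kJ/kg
Q = ṁ·Δh = 24.13 kg/s × 613.9 kJ/kg = 14813 kJ/s
|Q| = 14813 kW = 53328 MJ/h

Q = 53300 MJ/h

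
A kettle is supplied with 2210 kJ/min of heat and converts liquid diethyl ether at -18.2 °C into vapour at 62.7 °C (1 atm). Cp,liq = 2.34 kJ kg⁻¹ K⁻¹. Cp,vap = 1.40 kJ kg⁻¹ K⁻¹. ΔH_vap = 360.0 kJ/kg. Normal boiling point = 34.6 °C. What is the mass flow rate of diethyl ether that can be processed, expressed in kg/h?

ṁ = 254 kg/h

Δh = 2.34×(34.6−-18.2) + 360.0 + 1.40×(62.7−34.6) = 522.89 kJ/kg
Q = 2210 kJ/min = 36.833 kJ/s = 132600 kJ/h
ṁ = Q/Δh = 132600 / 522.89 = 253.59 kg/h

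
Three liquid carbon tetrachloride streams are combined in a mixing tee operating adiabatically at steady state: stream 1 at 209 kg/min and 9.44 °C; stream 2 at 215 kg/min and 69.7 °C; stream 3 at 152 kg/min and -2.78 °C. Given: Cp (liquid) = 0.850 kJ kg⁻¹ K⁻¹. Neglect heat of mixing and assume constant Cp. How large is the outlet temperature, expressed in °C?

No heat crosses the boundary, so H_out = H_in.
Σ ṁᵢCp,ᵢTᵢ = 209×0.850×9.44 + 215×0.850×69.7 + 152×0.850×-2.78 = 14056
Σ ṁᵢCp,ᵢ = 209×0.850 + 215×0.850 + 152×0.850 = 489.6
T_out = 14056 / 489.6 = 28.708 °C

T_out = 28.7 °C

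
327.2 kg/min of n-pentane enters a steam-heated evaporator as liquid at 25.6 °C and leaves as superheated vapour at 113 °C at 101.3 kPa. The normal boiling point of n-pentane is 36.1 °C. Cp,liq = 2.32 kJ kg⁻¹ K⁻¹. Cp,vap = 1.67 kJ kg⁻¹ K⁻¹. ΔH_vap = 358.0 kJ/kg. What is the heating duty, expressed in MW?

liquid 25.6→36.1 °C: 24.36 kJ/kg
vaporisation at 36.1 °C: 358 kJ/kg
vapour 36.1→113 °C: 128.42 kJ/kg
Δh = 24.36 + 358 + 128.42 = 510.78 kJ/kg
Q = ṁ·Δh = 327.2 kg/min × 510.78 kJ/kg = 167130 kJ/min
|Q| = 2785.5 kW = 2.7855 MW

Q = 2.79 MW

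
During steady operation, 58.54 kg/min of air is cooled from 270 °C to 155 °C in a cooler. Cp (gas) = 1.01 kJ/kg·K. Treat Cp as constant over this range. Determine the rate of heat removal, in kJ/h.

Q_c = 408000 kJ/h

Q = ṁ·Cp·ΔT = 58.54 × 1.01 × (155 − 270) = -6799.4 kJ/min
Converting: 6799.4 / 60 s = 113.32 kW
Cooling duty = 407970 kJ/h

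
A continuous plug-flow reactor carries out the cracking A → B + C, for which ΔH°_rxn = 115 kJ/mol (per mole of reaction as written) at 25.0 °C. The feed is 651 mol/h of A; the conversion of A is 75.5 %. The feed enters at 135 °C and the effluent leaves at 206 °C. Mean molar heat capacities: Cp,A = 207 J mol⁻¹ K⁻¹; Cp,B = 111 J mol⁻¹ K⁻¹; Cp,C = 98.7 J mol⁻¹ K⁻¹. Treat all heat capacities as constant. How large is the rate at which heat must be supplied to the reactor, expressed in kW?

Q_in = 18.4 kW

Extent of reaction ξ = 0.755 × 651 = 491.5 mol/h
Reaction term: ξ·ΔH°_rxn = 491.5 × 115 = 56523 kJ/h
Sensible, feed 135→25 °C: -14823 kJ/h
Outlet flows (mol/h): A 159.5, B 491.5, C 491.5
Sensible, products 25→206 °C: 24631 kJ/h
Q = ΔH = 66331 kJ/h = 18.425 kW
Heat supplied = 18.425 kW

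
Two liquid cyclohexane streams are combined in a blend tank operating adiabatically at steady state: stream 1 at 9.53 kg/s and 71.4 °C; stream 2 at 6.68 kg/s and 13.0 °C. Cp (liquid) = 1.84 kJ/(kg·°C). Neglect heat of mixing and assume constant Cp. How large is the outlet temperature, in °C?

T_out = 47.3 °C

Adiabatic, steady state ⇒ Σ ṁᵢCp,ᵢ(T_out − Tᵢ) = 0
T_out = Σ ṁᵢCp,ᵢTᵢ / Σ ṁᵢCp,ᵢ
      = 1411.8 / 29.826 = 47.334 °C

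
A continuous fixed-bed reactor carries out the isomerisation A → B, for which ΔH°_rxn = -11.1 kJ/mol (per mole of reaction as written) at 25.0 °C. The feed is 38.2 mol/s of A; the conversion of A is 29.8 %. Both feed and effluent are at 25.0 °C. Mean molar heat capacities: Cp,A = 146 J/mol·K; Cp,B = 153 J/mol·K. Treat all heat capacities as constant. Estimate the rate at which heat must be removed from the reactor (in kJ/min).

Extent of reaction ξ = 0.298 × 38.2 = 11.384 mol/s
Reaction term: ξ·ΔH°_rxn = 11.384 × -11.1 = -126.36 kJ/s
Q = ΔH = -126.36 kJ/s = -126.36 kW
Heat removed = 7581.5 kJ/min

Q_out = 7580 kJ/min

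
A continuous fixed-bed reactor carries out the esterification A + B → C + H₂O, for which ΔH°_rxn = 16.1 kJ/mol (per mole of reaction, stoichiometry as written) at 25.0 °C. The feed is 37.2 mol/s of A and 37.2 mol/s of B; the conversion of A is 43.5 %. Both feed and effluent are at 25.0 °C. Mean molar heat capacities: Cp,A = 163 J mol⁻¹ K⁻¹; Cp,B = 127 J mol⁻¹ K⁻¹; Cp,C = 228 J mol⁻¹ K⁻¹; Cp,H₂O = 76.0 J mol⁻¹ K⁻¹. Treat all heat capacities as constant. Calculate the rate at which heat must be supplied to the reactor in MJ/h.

Q_in = 938 MJ/h

Extent of reaction ξ = 0.435 × 37.2 = 16.182 mol/s
Reaction term: ξ·ΔH°_rxn = 16.182 × 16.1 = 260.53 kJ/s
Q = ΔH = 260.53 kJ/s = 260.53 kW
Heat supplied = 937.91 MJ/h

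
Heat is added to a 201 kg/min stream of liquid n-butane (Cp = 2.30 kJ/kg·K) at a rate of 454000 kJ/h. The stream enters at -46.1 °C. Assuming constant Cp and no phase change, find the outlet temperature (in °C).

T_out = -29.7 °C

Q = 454000 kJ/h = 7566.7 kJ/min
ΔT = Q/(ṁ·Cp) = 7566.7/(201×2.30) = 16.367 K
T_out = -46.1 + 16.367 = -29.733 °C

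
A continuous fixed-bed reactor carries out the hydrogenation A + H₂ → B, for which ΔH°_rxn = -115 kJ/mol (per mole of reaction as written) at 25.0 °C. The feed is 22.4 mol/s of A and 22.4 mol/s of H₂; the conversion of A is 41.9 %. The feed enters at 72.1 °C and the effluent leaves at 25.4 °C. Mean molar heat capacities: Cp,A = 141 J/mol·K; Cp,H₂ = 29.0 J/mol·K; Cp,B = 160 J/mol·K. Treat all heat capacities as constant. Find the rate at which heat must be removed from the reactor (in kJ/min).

Q_out = 75400 kJ/min

Extent of reaction ξ = 0.419 × 22.4 = 9.3856 mol/s
Reaction term: ξ·ΔH°_rxn = 9.3856 × -115 = -1079.3 kJ/s
Sensible, feed 72.1→25 °C: -179.36 kJ/s
Outlet flows (mol/s): A 13.014, H₂ 13.014, B 9.3856
Sensible, products 25→25.4 °C: 1.4857 kJ/s
Q = ΔH = -1257.2 kJ/s = -1257.2 kW
Heat removed = 75433 kJ/min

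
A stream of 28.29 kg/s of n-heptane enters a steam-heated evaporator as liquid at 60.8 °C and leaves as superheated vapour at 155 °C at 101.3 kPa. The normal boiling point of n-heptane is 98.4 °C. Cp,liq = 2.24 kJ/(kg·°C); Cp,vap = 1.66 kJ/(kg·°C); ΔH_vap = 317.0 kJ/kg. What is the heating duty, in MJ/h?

liquid 60.8→98.4 °C: 84.224 kJ/kg
vaporisation at 98.4 °C: 317 kJ/kg
vapour 98.4→155 °C: 93.956 kJ/kg
Δh = 84.224 + 317 + 93.956 = 495.18 kJ/kg
Q = ṁ·Δh = 28.29 kg/s × 495.18 kJ/kg = 14009 kJ/s
|Q| = 14009 kW = 50431 MJ/h

Q = 50400 MJ/h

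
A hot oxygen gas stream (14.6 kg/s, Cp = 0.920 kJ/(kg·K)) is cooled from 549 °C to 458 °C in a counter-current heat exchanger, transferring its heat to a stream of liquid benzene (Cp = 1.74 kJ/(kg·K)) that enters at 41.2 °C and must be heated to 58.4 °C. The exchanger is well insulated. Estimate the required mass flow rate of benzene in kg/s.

Heat released by hot stream: Q = 14.6 × 0.920 × (549 − 458) = 1222.3 kJ/s
Energy balance on cold side (adiabatic exchanger): Q = ṁ_c·Cp_c·(T_c,out − T_c,in)
ṁ_c = 1222.3 / [1.74 × (58.4 − 41.2)] = 40.842 kg/s

ṁ_c = 40.8 kg/s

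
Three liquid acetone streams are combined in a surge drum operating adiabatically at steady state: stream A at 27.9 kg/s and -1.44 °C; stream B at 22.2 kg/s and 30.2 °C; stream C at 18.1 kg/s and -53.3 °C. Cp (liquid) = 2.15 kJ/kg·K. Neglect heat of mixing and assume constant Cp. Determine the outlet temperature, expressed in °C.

Energy balance with Q = 0: Σ ṁᵢCp,ᵢ(T_out − Tᵢ) = 0
T_out = Σ ṁᵢCp,ᵢTᵢ / Σ ṁᵢCp,ᵢ
      = -719.1 / 146.63 = -4.9042 °C

T_out = -4.90 °C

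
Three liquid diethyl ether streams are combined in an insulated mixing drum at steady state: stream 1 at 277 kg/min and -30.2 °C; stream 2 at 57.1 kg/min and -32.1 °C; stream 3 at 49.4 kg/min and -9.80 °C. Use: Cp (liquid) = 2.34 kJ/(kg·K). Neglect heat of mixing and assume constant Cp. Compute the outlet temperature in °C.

T_out = -27.9 °C

No heat crosses the boundary, so H_out = H_in.
T_out = Σ ṁᵢCp,ᵢTᵢ / Σ ṁᵢCp,ᵢ
      = -24997 / 897.39 = -27.855 °C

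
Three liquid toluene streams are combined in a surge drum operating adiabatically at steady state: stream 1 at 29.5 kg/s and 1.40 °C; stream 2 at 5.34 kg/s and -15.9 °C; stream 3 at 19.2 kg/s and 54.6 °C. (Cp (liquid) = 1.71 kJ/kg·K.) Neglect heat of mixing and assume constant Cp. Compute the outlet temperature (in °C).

Energy balance with Q = 0: Σ ṁᵢCp,ᵢ(T_out − Tᵢ) = 0
Σ ṁᵢCp,ᵢTᵢ = 29.5×1.71×1.40 + 5.34×1.71×-15.9 + 19.2×1.71×54.6 = 1718.1
Σ ṁᵢCp,ᵢ = 29.5×1.71 + 5.34×1.71 + 19.2×1.71 = 92.408
T_out = 1718.1 / 92.408 = 18.592 °C

T_out = 18.6 °C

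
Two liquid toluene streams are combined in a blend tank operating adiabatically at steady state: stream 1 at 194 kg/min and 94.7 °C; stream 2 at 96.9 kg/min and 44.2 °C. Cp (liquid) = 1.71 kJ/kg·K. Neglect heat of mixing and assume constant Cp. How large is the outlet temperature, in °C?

T_out = 77.9 °C

Adiabatic, steady state ⇒ Σ ṁᵢCp,ᵢ(T_out − Tᵢ) = 0
T_out = Σ ṁᵢCp,ᵢTᵢ / Σ ṁᵢCp,ᵢ
      = 38740 / 497.44 = 77.878 °C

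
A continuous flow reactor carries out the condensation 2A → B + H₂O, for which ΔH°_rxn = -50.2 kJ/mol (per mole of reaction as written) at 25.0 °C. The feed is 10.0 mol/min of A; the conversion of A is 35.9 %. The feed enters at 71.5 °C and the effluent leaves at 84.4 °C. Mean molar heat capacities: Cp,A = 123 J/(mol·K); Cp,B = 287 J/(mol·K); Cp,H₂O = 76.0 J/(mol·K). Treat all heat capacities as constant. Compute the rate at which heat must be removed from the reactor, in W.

Extent of reaction ξ = 0.359 × 10.0 / 2 = 1.795 mol/min
Reaction term: ξ·ΔH°_rxn = 1.795 × -50.2 = -90.109 kJ/min
Sensible, feed 71.5→25 °C: -57.195 kJ/min
Outlet flows (mol/min): A 6.41, B 1.795, H₂O 1.795
Sensible, products 25→84.4 °C: 85.537 kJ/min
Q = ΔH = -61.767 kJ/min = -1.0295 kW
Heat removed = 1029.5 W

Q_out = 1030 W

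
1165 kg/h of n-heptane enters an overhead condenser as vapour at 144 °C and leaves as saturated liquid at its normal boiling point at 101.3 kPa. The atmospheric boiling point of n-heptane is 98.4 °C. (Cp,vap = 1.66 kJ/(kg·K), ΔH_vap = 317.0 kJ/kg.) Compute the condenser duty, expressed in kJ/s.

Q_c = 127 kJ/s

vapour 144→98.4 °C: -75.696 kJ/kg
condensation at 98.4 °C: -317 kJ/kg
Δh = -75.696 + -317 = -392.7 kJ/kg
Q = ṁ·Δh = 1165 kg/h × -392.7 kJ/kg = -457490 kJ/h
|Q| = 127.08 kW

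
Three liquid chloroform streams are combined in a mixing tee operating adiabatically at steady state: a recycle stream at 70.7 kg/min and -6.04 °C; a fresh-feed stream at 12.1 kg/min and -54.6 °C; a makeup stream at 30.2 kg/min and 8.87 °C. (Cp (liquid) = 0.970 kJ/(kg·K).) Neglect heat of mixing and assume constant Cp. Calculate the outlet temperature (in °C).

Energy balance with Q = 0: Σ ṁᵢCp,ᵢ(T_out − Tᵢ) = 0
T_out = Σ ṁᵢCp,ᵢTᵢ / Σ ṁᵢCp,ᵢ
      = -795.22 / 109.61 = -7.255 °C

T_out = -7.25 °C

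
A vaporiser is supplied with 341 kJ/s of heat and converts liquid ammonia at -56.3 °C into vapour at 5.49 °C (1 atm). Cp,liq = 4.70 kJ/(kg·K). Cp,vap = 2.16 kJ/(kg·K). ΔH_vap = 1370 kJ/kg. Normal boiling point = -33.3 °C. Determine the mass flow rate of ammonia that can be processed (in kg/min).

ṁ = 13.1 kg/min

Δh = 4.70×(-33.3−-56.3) + 1370 + 2.16×(5.49−-33.3) = 1561.9 kJ/kg
Q = 341 kJ/s = 341 kJ/s = 20460 kJ/min
ṁ = Q/Δh = 20460 / 1561.9 = 13.1 kg/min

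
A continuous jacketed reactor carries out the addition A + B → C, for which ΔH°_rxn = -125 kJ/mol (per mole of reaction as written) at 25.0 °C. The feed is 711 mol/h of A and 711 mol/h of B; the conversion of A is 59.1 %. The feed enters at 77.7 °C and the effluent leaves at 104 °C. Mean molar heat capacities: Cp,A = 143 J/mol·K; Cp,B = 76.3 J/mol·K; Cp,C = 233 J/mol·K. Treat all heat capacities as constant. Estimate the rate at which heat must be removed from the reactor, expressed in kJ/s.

Extent of reaction ξ = 0.591 × 711 = 420.2 mol/h
Reaction term: ξ·ΔH°_rxn = 420.2 × -125 = -52525 kJ/h
Sensible, feed 77.7→25 °C: -8217.1 kJ/h
Outlet flows (mol/h): A 290.8, B 290.8, C 420.2
Sensible, products 25→104 °C: 12773 kJ/h
Q = ΔH = -47970 kJ/h = -13.325 kW
Heat removed = 13.325 kJ/s

Q_out = 13.3 kJ/s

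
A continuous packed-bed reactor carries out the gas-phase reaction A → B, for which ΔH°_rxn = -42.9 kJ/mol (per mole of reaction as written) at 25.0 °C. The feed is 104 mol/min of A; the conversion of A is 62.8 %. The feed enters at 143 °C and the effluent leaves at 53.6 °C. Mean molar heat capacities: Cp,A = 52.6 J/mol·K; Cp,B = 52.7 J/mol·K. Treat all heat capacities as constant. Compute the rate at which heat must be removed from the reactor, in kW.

Extent of reaction ξ = 0.628 × 104 = 65.312 mol/min
Reaction term: ξ·ΔH°_rxn = 65.312 × -42.9 = -2801.9 kJ/min
Sensible, feed 143→25 °C: -645.51 kJ/min
Outlet flows (mol/min): A 38.688, B 65.312
Sensible, products 25→53.6 °C: 156.64 kJ/min
Q = ΔH = -3290.8 kJ/min = -54.846 kW
Heat removed = 54.846 kW

Q_out = 54.8 kW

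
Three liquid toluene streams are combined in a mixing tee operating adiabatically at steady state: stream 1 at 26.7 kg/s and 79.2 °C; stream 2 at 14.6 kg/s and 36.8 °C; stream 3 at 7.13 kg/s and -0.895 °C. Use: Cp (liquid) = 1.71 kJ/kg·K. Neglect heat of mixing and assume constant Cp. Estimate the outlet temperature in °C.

Adiabatic, steady state ⇒ Σ ṁᵢCp,ᵢ(T_out − Tᵢ) = 0
Σ ṁᵢCp,ᵢTᵢ = 26.7×1.71×79.2 + 14.6×1.71×36.8 + 7.13×1.71×-0.895 = 4523.9
Σ ṁᵢCp,ᵢ = 26.7×1.71 + 14.6×1.71 + 7.13×1.71 = 82.815
T_out = 4523.9 / 82.815 = 54.626 °C

T_out = 54.6 °C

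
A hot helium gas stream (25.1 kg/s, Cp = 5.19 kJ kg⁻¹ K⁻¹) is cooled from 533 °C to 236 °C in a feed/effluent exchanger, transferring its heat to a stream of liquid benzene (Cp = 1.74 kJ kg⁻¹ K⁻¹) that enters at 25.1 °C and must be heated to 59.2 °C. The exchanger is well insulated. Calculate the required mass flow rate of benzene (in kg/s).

ṁ_c = 652 kg/s

Heat released by hot stream: Q = 25.1 × 5.19 × (533 − 236) = 38690 kJ/s
Energy balance on cold side (adiabatic exchanger): Q = ṁ_c·Cp_c·(T_c,out − T_c,in)
ṁ_c = 38690 / [1.74 × (59.2 − 25.1)] = 652.07 kg/s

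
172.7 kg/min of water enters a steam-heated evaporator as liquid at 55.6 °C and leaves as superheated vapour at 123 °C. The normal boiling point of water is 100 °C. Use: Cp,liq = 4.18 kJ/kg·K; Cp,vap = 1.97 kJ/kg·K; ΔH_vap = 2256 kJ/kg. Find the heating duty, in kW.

Q = 7160 kW

liquid 55.6→100 °C: 185.59 kJ/kg
vaporisation at 100 °C: 2256 kJ/kg
vapour 100→123 °C: 45.31 kJ/kg
Δh = 185.59 + 2256 + 45.31 = 2486.9 kJ/kg
Q = ṁ·Δh = 172.7 kg/min × 2486.9 kJ/kg = 429490 kJ/min
|Q| = 7158.1 kW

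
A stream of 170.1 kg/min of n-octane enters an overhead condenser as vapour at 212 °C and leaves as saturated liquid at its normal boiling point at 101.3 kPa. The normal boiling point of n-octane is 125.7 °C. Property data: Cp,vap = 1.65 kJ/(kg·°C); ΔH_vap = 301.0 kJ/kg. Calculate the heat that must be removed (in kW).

Q_c = 1260 kW

vapour 212→125.7 °C: -142.39 kJ/kg
condensation at 125.7 °C: -301 kJ/kg
Δh = -142.39 + -301 = -443.39 kJ/kg
Q = ṁ·Δh = 170.1 kg/min × -443.39 kJ/kg = -75421 kJ/min
|Q| = 1257 kW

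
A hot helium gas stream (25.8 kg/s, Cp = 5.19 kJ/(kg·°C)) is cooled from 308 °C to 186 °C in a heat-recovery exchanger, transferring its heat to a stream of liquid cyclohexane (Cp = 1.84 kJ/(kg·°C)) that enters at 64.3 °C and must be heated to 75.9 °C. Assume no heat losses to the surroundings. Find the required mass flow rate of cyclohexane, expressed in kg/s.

ṁ_c = 765 kg/s

Heat released by hot stream: Q = 25.8 × 5.19 × (308 − 186) = 16336 kJ/s
Energy balance on cold side (adiabatic exchanger): Q = ṁ_c·Cp_c·(T_c,out − T_c,in)
ṁ_c = 16336 / [1.84 × (75.9 − 64.3)] = 765.37 kg/s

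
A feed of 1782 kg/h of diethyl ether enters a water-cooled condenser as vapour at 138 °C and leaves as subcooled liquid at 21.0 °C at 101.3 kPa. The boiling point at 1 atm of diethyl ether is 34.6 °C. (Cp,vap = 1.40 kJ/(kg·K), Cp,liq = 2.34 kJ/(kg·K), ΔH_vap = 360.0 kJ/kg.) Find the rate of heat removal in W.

Q_c = 266000 W

vapour 138→34.6 °C: -144.76 kJ/kg
condensation at 34.6 °C: -360 kJ/kg
liquid 34.6→21.0 °C: -31.824 kJ/kg
Δh = -144.76 + -360 + -31.824 = -536.58 kJ/kg
Q = ṁ·Δh = 1782 kg/h × -536.58 kJ/kg = -956190 kJ/h
|Q| = 265.61 kW = 265610 W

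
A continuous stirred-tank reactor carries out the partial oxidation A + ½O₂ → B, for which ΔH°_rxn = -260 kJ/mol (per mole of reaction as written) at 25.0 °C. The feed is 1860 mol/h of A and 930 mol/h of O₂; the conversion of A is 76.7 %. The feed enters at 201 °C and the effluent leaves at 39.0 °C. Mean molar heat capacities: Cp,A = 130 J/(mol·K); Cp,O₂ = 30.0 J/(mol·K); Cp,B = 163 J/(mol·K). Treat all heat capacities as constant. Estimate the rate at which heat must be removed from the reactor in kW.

Q_out = 115 kW

Extent of reaction ξ = 0.767 × 1860 = 1426.6 mol/h
Reaction term: ξ·ΔH°_rxn = 1426.6 × -260 = -370920 kJ/h
Sensible, feed 201→25 °C: -47467 kJ/h
Outlet flows (mol/h): A 433.38, O₂ 216.69, B 1426.6
Sensible, products 25→39.0 °C: 4135.3 kJ/h
Q = ΔH = -414250 kJ/h = -115.07 kW
Heat removed = 115.07 kW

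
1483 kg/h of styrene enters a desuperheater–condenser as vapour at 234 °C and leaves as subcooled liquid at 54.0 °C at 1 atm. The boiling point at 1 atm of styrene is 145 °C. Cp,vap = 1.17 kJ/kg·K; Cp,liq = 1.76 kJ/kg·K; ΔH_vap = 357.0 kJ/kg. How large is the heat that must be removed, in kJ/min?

Q_c = 15400 kJ/min

vapour 234→145 °C: -104.13 kJ/kg
condensation at 145 °C: -357 kJ/kg
liquid 145→54.0 °C: -160.16 kJ/kg
Δh = -104.13 + -357 + -160.16 = -621.29 kJ/kg
Q = ṁ·Δh = 1483 kg/h × -621.29 kJ/kg = -921370 kJ/h
|Q| = 255.94 kW = 15356 kJ/min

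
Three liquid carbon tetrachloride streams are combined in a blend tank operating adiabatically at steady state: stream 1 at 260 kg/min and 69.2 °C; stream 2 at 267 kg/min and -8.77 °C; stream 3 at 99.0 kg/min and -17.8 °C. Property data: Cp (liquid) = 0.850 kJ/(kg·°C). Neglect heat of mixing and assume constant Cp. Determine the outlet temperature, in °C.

T_out = 22.2 °C

Energy balance with Q = 0: Σ ṁᵢCp,ᵢ(T_out − Tᵢ) = 0
T_out = Σ ṁᵢCp,ᵢTᵢ / Σ ṁᵢCp,ᵢ
      = 11805 / 532.1 = 22.186 °C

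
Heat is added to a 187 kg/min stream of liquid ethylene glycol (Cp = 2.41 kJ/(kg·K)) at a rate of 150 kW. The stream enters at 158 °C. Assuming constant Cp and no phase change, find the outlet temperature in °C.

Q = 150 kW = 9000 kJ/min
ΔT = Q/(ṁ·Cp) = 9000/(187×2.41) = 19.97 K
T_out = 158 + 19.97 = 177.97 °C

T_out = 178 °C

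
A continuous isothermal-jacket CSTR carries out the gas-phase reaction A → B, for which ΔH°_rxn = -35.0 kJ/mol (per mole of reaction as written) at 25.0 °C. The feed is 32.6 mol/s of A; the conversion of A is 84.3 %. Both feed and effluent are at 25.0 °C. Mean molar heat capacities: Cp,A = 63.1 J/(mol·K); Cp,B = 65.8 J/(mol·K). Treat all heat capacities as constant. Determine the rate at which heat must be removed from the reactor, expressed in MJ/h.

Extent of reaction ξ = 0.843 × 32.6 = 27.482 mol/s
Reaction term: ξ·ΔH°_rxn = 27.482 × -35.0 = -961.86 kJ/s
Q = ΔH = -961.86 kJ/s = -961.86 kW
Heat removed = 3462.7 MJ/h

Q_out = 3460 MJ/h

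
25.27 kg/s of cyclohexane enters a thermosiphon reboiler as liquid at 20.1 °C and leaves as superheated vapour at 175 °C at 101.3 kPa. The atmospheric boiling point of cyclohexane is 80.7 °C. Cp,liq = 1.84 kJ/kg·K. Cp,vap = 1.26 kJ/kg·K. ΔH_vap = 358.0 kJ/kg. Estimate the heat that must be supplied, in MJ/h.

Q = 53500 MJ/h

liquid 20.1→80.7 °C: 111.5 kJ/kg
vaporisation at 80.7 °C: 358 kJ/kg
vapour 80.7→175 °C: 118.82 kJ/kg
Δh = 111.5 + 358 + 118.82 = 588.32 kJ/kg
Q = ṁ·Δh = 25.27 kg/s × 588.32 kJ/kg = 14867 kJ/s
|Q| = 14867 kW = 53521 MJ/h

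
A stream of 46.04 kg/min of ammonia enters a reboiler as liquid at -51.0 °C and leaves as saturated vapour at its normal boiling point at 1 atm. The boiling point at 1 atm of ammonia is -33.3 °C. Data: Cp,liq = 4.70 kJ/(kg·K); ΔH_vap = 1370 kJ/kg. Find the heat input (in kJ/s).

liquid -51.0→-33.3 °C: 83.19 kJ/kg
vaporisation at -33.3 °C: 1370 kJ/kg
Δh = 83.19 + 1370 = 1453.2 kJ/kg
Q = ṁ·Δh = 46.04 kg/min × 1453.2 kJ/kg = 66905 kJ/min
|Q| = 1115.1 kW

Q = 1120 kJ/s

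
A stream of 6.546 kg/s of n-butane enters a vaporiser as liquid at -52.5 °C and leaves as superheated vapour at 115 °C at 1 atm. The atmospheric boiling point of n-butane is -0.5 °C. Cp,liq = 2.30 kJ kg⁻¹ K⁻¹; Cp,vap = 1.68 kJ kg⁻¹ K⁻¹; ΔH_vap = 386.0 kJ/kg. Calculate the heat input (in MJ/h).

Q = 16500 MJ/h

liquid -52.5→-0.5 °C: 119.6 kJ/kg
vaporisation at -0.5 °C: 386 kJ/kg
vapour -0.5→115 °C: 194.04 kJ/kg
Δh = 119.6 + 386 + 194.04 = 699.64 kJ/kg
Q = ṁ·Δh = 6.546 kg/s × 699.64 kJ/kg = 4579.8 kJ/s
|Q| = 4579.8 kW = 16487 MJ/h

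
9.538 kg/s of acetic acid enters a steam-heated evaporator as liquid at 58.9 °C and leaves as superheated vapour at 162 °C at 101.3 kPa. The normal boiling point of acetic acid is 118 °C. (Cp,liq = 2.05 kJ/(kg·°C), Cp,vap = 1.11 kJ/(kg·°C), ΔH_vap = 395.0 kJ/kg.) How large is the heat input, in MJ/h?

Q = 19400 MJ/h

liquid 58.9→118 °C: 121.15 kJ/kg
vaporisation at 118 °C: 395 kJ/kg
vapour 118→162 °C: 48.84 kJ/kg
Δh = 121.15 + 395 + 48.84 = 565 kJ/kg
Q = ṁ·Δh = 9.538 kg/s × 565 kJ/kg = 5388.9 kJ/s
|Q| = 5388.9 kW = 19400 MJ/h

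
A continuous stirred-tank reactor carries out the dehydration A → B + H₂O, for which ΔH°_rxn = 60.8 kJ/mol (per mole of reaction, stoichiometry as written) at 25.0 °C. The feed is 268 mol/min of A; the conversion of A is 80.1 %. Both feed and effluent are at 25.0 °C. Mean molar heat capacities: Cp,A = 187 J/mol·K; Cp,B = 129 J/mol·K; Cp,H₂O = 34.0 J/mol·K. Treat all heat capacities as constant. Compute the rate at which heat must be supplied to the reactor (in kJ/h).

Extent of reaction ξ = 0.801 × 268 = 214.67 mol/min
Reaction term: ξ·ΔH°_rxn = 214.67 × 60.8 = 13052 kJ/min
Q = ΔH = 13052 kJ/min = 217.53 kW
Heat supplied = 783110 kJ/h

Q_in = 783000 kJ/h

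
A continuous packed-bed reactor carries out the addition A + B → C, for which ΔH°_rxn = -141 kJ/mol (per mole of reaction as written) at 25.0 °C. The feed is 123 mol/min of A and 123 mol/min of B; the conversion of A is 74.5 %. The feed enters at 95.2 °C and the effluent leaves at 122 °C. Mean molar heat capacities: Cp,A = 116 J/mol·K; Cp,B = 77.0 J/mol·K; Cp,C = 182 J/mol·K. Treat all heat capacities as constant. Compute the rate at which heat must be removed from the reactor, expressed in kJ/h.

Q_out = 743000 kJ/h

Extent of reaction ξ = 0.745 × 123 = 91.635 mol/min
Reaction term: ξ·ΔH°_rxn = 91.635 × -141 = -12921 kJ/min
Sensible, feed 95.2→25 °C: -1666.5 kJ/min
Outlet flows (mol/min): A 31.365, B 31.365, C 91.635
Sensible, products 25→122 °C: 2204.9 kJ/min
Q = ΔH = -12382 kJ/min = -206.37 kW
Heat removed = 742930 kJ/h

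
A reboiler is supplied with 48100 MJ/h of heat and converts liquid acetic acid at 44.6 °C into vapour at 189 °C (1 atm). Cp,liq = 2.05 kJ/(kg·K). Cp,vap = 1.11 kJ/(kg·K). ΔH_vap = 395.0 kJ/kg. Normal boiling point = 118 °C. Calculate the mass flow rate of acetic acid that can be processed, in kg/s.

Δh = 2.05×(118−44.6) + 395.0 + 1.11×(189−118) = 624.28 kJ/kg
Q = 48100 MJ/h = 13361 kJ/s = 13361 kJ/s
ṁ = Q/Δh = 13361 / 624.28 = 21.402 kg/s

ṁ = 21.4 kg/s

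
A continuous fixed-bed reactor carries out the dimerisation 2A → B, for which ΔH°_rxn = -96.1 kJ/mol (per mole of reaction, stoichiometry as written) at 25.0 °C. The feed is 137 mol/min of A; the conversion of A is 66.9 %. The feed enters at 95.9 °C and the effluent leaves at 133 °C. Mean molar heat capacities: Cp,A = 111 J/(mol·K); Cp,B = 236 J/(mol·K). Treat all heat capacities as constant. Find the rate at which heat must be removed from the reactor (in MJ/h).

Q_out = 226 MJ/h

Extent of reaction ξ = 0.669 × 137 / 2 = 45.827 mol/min
Reaction term: ξ·ΔH°_rxn = 45.827 × -96.1 = -4403.9 kJ/min
Sensible, feed 95.9→25 °C: -1078.2 kJ/min
Outlet flows (mol/min): A 45.347, B 45.827
Sensible, products 25→133 °C: 1711.6 kJ/min
Q = ΔH = -3770.5 kJ/min = -62.841 kW
Heat removed = 226.23 MJ/h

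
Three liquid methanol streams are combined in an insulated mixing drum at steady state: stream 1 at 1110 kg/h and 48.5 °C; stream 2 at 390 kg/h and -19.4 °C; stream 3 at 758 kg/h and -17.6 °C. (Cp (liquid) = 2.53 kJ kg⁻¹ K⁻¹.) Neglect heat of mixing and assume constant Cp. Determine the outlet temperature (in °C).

Adiabatic, steady state ⇒ Σ ṁᵢCp,ᵢ(T_out − Tᵢ) = 0
T_out = Σ ṁᵢCp,ᵢTᵢ / Σ ṁᵢCp,ᵢ
      = 83308 / 5712.7 = 14.583 °C

T_out = 14.6 °C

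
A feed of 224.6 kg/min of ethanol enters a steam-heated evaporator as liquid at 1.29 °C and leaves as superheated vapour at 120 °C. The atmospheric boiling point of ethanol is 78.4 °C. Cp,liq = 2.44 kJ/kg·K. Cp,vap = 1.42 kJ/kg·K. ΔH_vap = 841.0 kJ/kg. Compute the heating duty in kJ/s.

liquid 1.29→78.4 °C: 188.15 kJ/kg
vaporisation at 78.4 °C: 841 kJ/kg
vapour 78.4→120 °C: 59.072 kJ/kg
Δh = 188.15 + 841 + 59.072 = 1088.2 kJ/kg
Q = ṁ·Δh = 224.6 kg/min × 1088.2 kJ/kg = 244410 kJ/min
|Q| = 4073.6 kW

Q = 4070 kJ/s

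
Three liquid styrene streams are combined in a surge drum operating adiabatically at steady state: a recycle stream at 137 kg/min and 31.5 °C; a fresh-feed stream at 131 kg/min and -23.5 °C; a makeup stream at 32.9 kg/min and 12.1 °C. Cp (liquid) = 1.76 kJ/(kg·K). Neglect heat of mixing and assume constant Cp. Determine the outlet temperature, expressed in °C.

No heat crosses the boundary, so H_out = H_in.
T_out = Σ ṁᵢCp,ᵢTᵢ / Σ ṁᵢCp,ᵢ
      = 2877.8 / 529.58 = 5.434 °C

T_out = 5.43 °C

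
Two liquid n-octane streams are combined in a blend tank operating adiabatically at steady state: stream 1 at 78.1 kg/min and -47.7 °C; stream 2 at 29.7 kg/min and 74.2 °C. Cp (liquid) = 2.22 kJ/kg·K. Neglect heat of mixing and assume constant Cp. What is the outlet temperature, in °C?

T_out = -14.1 °C

No heat crosses the boundary, so H_out = H_in.
T_out = Σ ṁᵢCp,ᵢTᵢ / Σ ṁᵢCp,ᵢ
      = -3378 / 239.32 = -14.115 °C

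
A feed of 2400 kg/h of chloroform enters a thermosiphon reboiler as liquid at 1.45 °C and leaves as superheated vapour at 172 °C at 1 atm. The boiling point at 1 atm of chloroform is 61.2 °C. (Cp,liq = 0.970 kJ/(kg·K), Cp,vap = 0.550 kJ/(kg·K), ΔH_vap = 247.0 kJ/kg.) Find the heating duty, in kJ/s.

Q = 244 kJ/s

liquid 1.45→61.2 °C: 57.957 kJ/kg
vaporisation at 61.2 °C: 247 kJ/kg
vapour 61.2→172 °C: 60.94 kJ/kg
Δh = 57.957 + 247 + 60.94 = 365.9 kJ/kg
Q = ṁ·Δh = 2400 kg/h × 365.9 kJ/kg = 878150 kJ/h
|Q| = 243.93 kW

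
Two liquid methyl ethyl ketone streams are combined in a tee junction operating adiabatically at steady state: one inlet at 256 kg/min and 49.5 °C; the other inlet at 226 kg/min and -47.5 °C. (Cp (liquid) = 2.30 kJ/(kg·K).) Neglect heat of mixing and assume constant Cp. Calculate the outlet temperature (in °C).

Adiabatic, steady state ⇒ Σ ṁᵢCp,ᵢ(T_out − Tᵢ) = 0
Σ ṁᵢCp,ᵢTᵢ = 256×2.30×49.5 + 226×2.30×-47.5 = 4455.1
Σ ṁᵢCp,ᵢ = 256×2.30 + 226×2.30 = 1108.6
T_out = 4455.1 / 1108.6 = 4.0187 °C

T_out = 4.02 °C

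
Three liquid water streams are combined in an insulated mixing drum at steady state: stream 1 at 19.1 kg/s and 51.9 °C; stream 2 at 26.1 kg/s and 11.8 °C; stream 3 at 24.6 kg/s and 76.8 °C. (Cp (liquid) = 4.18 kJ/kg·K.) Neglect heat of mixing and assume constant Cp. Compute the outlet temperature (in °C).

Adiabatic, steady state ⇒ Σ ṁᵢCp,ᵢ(T_out − Tᵢ) = 0
Σ ṁᵢCp,ᵢTᵢ = 19.1×4.18×51.9 + 26.1×4.18×11.8 + 24.6×4.18×76.8 = 13328
Σ ṁᵢCp,ᵢ = 19.1×4.18 + 26.1×4.18 + 24.6×4.18 = 291.76
T_out = 13328 / 291.76 = 45.681 °C

T_out = 45.7 °C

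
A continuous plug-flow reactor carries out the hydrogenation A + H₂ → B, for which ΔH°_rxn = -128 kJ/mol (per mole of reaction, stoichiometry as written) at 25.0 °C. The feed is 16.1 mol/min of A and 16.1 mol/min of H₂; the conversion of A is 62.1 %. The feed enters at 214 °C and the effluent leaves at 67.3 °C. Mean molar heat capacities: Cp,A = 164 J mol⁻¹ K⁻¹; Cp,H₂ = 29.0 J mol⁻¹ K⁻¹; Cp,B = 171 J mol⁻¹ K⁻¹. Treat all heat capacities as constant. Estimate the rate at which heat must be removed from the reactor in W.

Q_out = 29100 W

Extent of reaction ξ = 0.621 × 16.1 = 9.9981 mol/min
Reaction term: ξ·ΔH°_rxn = 9.9981 × -128 = -1279.8 kJ/min
Sensible, feed 214→25 °C: -587.28 kJ/min
Outlet flows (mol/min): A 6.1019, H₂ 6.1019, B 9.9981
Sensible, products 25→67.3 °C: 122.13 kJ/min
Q = ΔH = -1744.9 kJ/min = -29.082 kW
Heat removed = 29082 W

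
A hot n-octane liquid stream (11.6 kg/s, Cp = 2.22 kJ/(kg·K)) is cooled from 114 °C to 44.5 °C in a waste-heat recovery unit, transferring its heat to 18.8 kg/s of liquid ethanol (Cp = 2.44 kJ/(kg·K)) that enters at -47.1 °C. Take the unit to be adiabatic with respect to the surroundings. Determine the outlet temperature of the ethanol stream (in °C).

T_c,out = -8.08 °C

Heat released by hot stream: Q = 11.6 × 2.22 × (114 − 44.5) = 1789.8 kJ/s
Energy balance on cold side (adiabatic exchanger): Q = ṁ_c·Cp_c·(T_c,out − T_c,in)
T_c,out = -47.1 + 1789.8/(18.8 × 2.44) = -8.0835 °C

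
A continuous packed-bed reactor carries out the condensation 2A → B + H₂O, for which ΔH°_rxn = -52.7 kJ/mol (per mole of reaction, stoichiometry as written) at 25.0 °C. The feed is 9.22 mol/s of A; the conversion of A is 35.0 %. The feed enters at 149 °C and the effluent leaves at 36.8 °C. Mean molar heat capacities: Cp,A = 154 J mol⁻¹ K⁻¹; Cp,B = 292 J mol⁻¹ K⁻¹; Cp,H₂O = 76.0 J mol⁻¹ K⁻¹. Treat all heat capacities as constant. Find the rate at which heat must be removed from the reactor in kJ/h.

Q_out = 876000 kJ/h

Extent of reaction ξ = 0.350 × 9.22 / 2 = 1.6135 mol/s
Reaction term: ξ·ΔH°_rxn = 1.6135 × -52.7 = -85.031 kJ/s
Sensible, feed 149→25 °C: -176.07 kJ/s
Outlet flows (mol/s): A 5.993, B 1.6135, H₂O 1.6135
Sensible, products 25→36.8 °C: 17.897 kJ/s
Q = ΔH = -243.2 kJ/s = -243.2 kW
Heat removed = 875520 kJ/h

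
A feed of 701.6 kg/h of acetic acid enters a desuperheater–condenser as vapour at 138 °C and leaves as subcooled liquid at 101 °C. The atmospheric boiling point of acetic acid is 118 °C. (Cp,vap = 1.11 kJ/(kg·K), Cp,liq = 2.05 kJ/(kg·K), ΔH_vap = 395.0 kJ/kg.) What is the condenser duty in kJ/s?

Q_c = 88.1 kJ/s

vapour 138→118 °C: -22.2 kJ/kg
condensation at 118 °C: -395 kJ/kg
liquid 118→101 °C: -34.85 kJ/kg
Δh = -22.2 + -395 + -34.85 = -452.05 kJ/kg
Q = ṁ·Δh = 701.6 kg/h × -452.05 kJ/kg = -317160 kJ/h
|Q| = 88.1 kW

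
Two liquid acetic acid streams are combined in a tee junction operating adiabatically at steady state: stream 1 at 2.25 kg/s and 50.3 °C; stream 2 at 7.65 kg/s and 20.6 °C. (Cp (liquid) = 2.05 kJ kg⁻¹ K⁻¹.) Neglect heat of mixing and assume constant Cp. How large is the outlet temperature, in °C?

No heat crosses the boundary, so H_out = H_in.
Σ ṁᵢCp,ᵢTᵢ = 2.25×2.05×50.3 + 7.65×2.05×20.6 = 555.07
Σ ṁᵢCp,ᵢ = 2.25×2.05 + 7.65×2.05 = 20.295
T_out = 555.07 / 20.295 = 27.35 °C

T_out = 27.4 °C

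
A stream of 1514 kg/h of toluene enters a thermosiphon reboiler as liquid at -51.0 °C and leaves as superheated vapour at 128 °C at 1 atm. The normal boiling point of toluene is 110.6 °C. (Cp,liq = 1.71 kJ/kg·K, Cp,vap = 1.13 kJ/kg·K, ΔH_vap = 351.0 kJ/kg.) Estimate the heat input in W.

Q = 272000 W

liquid -51.0→110.6 °C: 276.34 kJ/kg
vaporisation at 110.6 °C: 351 kJ/kg
vapour 110.6→128 °C: 19.662 kJ/kg
Δh = 276.34 + 351 + 19.662 = 647 kJ/kg
Q = ṁ·Δh = 1514 kg/h × 647 kJ/kg = 979550 kJ/h
|Q| = 272.1 kW = 272100 W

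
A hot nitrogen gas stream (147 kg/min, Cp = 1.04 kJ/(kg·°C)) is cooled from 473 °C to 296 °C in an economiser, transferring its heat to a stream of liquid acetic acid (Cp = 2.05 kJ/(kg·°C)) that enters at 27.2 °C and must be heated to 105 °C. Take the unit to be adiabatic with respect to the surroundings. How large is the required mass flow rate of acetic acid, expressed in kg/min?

ṁ_c = 170 kg/min

Heat released by hot stream: Q = 147 × 1.04 × (473 − 296) = 27060 kJ/min
Energy balance on cold side (adiabatic exchanger): Q = ṁ_c·Cp_c·(T_c,out − T_c,in)
ṁ_c = 27060 / [2.05 × (105 − 27.2)] = 169.66 kg/min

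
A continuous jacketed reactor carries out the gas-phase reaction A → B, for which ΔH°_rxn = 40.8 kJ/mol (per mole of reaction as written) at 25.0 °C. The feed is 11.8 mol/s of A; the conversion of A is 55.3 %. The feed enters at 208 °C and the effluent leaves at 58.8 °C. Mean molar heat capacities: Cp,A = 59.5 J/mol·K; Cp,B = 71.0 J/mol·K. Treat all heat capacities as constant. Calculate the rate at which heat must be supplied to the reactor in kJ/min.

Extent of reaction ξ = 0.553 × 11.8 = 6.5254 mol/s
Reaction term: ξ·ΔH°_rxn = 6.5254 × 40.8 = 266.24 kJ/s
Sensible, feed 208→25 °C: -128.48 kJ/s
Outlet flows (mol/s): A 5.2746, B 6.5254
Sensible, products 25→58.8 °C: 26.267 kJ/s
Q = ΔH = 164.02 kJ/s = 164.02 kW
Heat supplied = 9841.2 kJ/min

Q_in = 9840 kJ/min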